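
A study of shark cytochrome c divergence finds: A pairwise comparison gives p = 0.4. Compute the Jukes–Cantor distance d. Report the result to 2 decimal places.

0.57

d = −(3/4) ln(1 − 4p/3) = −0.75 ln(1 − 0.533333) = −0.75 ln(0.466667)
  = −0.75 × (-0.762139) = 0.571604 substitutions/site.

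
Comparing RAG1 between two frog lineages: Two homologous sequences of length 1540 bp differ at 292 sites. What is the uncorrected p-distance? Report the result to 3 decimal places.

p = 292/1540 = 0.189610… ≈ 0.190 (to 3 d.p.).

0.190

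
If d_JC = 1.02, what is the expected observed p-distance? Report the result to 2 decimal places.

0.56

p = (3/4)(1 − e^(−4d/3)) = 0.75 × (1 − e^(-1.36)) = 0.75 × (1 − 0.256661) = 0.557504.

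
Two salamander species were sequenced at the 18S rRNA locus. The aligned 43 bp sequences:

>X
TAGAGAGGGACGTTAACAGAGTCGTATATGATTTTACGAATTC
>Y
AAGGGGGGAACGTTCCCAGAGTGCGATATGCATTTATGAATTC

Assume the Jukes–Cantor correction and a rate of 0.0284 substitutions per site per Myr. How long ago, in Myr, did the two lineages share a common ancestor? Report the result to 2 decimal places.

6.14

The sequences differ at 12 of 43 sites, so p = 12/43 ≈ 0.27907.
d = −(3/4) ln(1 − 4p/3) = −0.75 ln(1 − 0.372093) = −0.75 ln(0.627907)
  = −0.75 × (-0.465363) = 0.349022 substitutions/site.
Under a molecular clock d = 2μt, so t = d/(2μ) = 0.349022 / (2 × 0.0284) = 6.14 Myr.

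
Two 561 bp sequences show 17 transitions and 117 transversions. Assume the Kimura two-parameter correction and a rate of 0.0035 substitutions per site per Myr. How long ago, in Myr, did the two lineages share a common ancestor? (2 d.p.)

41.67

P = 17/561 ≈ 0.030303 and Q = 117/561 ≈ 0.208556.
Under the Kimura two-parameter model, d = −½ ln(1 − 2P − Q) − ¼ ln(1 − 2Q).
1 − 2P − Q = 0.730838, giving −½ ln(0.730838) = 0.156782.
1 − 2Q = 0.582888, giving −¼ ln(0.582888) = 0.134940.
d = 0.156782 + 0.134940 = 0.291722.
Under a molecular clock d = 2μt, so t = d/(2μ) = 0.291722 / (2 × 0.0035) = 41.67 Myr.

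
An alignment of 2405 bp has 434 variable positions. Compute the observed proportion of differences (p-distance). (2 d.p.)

p = 434/2405 = 0.180457… ≈ 0.18 (to 2 d.p.).

0.18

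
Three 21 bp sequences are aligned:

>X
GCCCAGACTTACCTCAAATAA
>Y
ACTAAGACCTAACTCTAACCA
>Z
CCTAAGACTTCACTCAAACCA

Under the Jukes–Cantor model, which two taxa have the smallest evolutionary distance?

X–Y: 8/21 differ, p = 0.381, d = 0.532.
X–Z: 7/21 differ, p = 0.333, d = 0.441.
Y–Z: 4/21 differ, p = 0.190, d = 0.220.
The smallest distance is between Y and Z.

Y and Z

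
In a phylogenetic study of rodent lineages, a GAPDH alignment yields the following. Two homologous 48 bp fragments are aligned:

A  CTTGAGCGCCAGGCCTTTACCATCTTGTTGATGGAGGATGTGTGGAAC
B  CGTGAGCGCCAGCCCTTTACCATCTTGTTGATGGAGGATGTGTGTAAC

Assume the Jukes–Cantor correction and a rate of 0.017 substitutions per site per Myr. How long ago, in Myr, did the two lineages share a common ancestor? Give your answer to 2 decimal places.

1.92

The sequences differ at 3 of 48 sites (2, 13, 45), so p = 3/48 = 0.0625.
d = −(3/4) ln(1 − 4p/3) = −0.75 ln(1 − 0.083333) = −0.75 ln(0.916667)
  = −0.75 × (-0.087011) = 0.065258 substitutions/site.
Under a molecular clock d = 2μt, so t = d/(2μ) = 0.065258 / (2 × 0.017) = 1.92 Myr.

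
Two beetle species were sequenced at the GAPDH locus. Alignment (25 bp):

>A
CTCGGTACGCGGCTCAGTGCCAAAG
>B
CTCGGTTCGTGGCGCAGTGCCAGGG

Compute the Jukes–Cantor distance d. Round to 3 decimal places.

The sequences differ at 5 of 25 sites (7, 10, 14, 23, 24), so p = 5/25 = 0.2.
d = −(3/4) ln(1 − 4p/3) = −0.75 ln(1 − 0.266667) = −0.75 ln(0.733333)
  = −0.75 × (-0.310155) = 0.232616 substitutions/site.

0.233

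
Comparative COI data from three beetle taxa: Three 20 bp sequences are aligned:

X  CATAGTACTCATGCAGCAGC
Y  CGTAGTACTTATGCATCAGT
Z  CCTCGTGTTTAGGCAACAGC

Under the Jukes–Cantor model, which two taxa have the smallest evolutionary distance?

X and Y

X–Y: 4/20 differ, p = 0.200, d = 0.233.
X–Z: 7/20 differ, p = 0.350, d = 0.471.
Y–Z: 7/20 differ, p = 0.350, d = 0.471.
The smallest distance is between X and Y.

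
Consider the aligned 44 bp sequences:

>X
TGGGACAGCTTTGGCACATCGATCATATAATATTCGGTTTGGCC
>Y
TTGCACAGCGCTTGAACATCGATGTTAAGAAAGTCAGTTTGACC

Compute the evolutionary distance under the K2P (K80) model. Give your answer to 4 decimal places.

Of 44 sites, 4 differences are transitions and 10 are transversions, so P = 4/44 ≈ 0.090909 and Q = 10/44 ≈ 0.227273.
Under the Kimura two-parameter model, d = −½ ln(1 − 2P − Q) − ¼ ln(1 − 2Q).
1 − 2P − Q = 0.590909, giving −½ ln(0.590909) = 0.263047.
1 − 2Q = 0.545454, giving −¼ ln(0.545454) = 0.151534.
d = 0.263047 + 0.151534 = 0.414581.

0.4146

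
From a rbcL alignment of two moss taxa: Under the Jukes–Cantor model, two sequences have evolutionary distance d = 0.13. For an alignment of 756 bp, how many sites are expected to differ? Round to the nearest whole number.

Invert JC69: p = (3/4)(1 − e^(−4d/3)) = 0.75 × (1 − e^(-0.173333)) = 0.75 × (1 − 0.840858) = 0.119357.
Expected differing sites = pL ≈ 0.119357 × 756 = 90.233892 ≈ 90.

90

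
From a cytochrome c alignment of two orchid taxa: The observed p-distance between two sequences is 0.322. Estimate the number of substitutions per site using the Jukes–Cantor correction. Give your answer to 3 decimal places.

d = −(3/4) ln(1 − 4p/3) = −0.75 ln(1 − 0.429333) = −0.75 ln(0.570667)
  = −0.75 × (-0.560949) = 0.420712 substitutions/site.

0.421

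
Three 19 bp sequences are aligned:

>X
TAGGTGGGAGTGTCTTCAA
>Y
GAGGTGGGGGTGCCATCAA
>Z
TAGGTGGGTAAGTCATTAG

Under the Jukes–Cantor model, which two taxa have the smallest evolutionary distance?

X and Y

X–Y: 4/19 differ, p = 0.211, d = 0.247.
X–Z: 6/19 differ, p = 0.316, d = 0.410.
Y–Z: 7/19 differ, p = 0.368, d = 0.507.
The smallest distance is between X and Y.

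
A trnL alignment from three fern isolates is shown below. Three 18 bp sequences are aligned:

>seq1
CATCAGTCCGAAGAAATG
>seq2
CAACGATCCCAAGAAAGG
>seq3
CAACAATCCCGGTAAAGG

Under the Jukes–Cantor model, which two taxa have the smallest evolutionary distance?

seq2 and seq3

seq1–seq2: 5/18 differ, p = 0.278, d = 0.347.
seq1–seq3: 7/18 differ, p = 0.389, d = 0.548.
seq2–seq3: 4/18 differ, p = 0.222, d = 0.264.
The smallest distance is between seq2 and seq3.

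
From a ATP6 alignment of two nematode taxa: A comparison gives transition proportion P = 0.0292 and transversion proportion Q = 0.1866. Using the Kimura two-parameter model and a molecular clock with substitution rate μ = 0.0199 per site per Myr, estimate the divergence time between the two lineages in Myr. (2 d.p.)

6.46

Under the Kimura two-parameter model, d = −½ ln(1 − 2P − Q) − ¼ ln(1 − 2Q).
1 − 2P − Q = 0.755, giving −½ ln(0.755) = 0.140519.
1 − 2Q = 0.6268, giving −¼ ln(0.6268) = 0.116782.
d = 0.140519 + 0.116782 = 0.257301.
Under a molecular clock d = 2μt, so t = d/(2μ) = 0.257301 / (2 × 0.0199) = 6.46 Myr.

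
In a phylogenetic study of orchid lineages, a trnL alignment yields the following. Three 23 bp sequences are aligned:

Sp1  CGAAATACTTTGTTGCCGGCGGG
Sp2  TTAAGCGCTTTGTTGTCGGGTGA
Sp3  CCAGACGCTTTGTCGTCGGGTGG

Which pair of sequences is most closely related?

Sp2 and Sp3

Sp1–Sp2: 9/23 differ, p = 0.391, d = 0.553.
Sp1–Sp3: 8/23 differ, p = 0.348, d = 0.467.
Sp2–Sp3: 6/23 differ, p = 0.261, d = 0.321.
The smallest distance is between Sp2 and Sp3.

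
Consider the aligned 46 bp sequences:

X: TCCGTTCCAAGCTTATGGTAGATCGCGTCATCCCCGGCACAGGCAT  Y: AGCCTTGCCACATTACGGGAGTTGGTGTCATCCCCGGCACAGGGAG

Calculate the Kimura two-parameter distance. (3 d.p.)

0.398

Of 46 sites, 2 differences are transitions and 12 are transversions, so P = 2/46 ≈ 0.043478 and Q = 12/46 ≈ 0.26087.
Under the Kimura two-parameter model, d = −½ ln(1 − 2P − Q) − ¼ ln(1 − 2Q).
1 − 2P − Q = 0.652174, giving −½ ln(0.652174) = 0.213722.
1 − 2Q = 0.47826, giving −¼ ln(0.47826) = 0.184400.
d = 0.213722 + 0.184400 = 0.398122.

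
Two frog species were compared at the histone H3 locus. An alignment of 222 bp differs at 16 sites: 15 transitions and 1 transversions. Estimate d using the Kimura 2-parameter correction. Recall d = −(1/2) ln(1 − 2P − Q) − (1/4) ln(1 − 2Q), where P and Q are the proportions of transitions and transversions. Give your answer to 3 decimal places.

P = 15/222 ≈ 0.067568 and Q = 1/222 ≈ 0.004505.
Under the Kimura two-parameter model, d = −½ ln(1 − 2P − Q) − ¼ ln(1 − 2Q).
1 − 2P − Q = 0.860359, giving −½ ln(0.860359) = 0.075203.
1 − 2Q = 0.99099, giving −¼ ln(0.99099) = 0.002263.
d = 0.075203 + 0.002263 = 0.077466.

0.077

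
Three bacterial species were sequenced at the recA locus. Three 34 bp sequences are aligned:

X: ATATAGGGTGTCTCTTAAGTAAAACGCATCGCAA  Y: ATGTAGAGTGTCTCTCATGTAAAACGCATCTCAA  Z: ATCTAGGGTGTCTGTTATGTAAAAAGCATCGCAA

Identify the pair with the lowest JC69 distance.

X–Y: 5/34 differ, p = 0.147, d = 0.164.
X–Z: 4/34 differ, p = 0.118, d = 0.128.
Y–Z: 6/34 differ, p = 0.176, d = 0.201.
The smallest distance is between X and Z.

X and Z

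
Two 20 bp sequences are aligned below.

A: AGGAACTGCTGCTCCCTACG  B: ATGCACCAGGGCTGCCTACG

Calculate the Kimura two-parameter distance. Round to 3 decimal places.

0.472

Of 20 sites, 2 differences are transitions and 5 are transversions, so P = 2/20 = 0.1 and Q = 5/20 = 0.25.
Under the Kimura two-parameter model, d = −½ ln(1 − 2P − Q) − ¼ ln(1 − 2Q).
1 − 2P − Q = 0.55, giving −½ ln(0.55) = 0.298919.
1 − 2Q = 0.5, giving −¼ ln(0.5) = 0.173287.
d = 0.298919 + 0.173287 = 0.472206.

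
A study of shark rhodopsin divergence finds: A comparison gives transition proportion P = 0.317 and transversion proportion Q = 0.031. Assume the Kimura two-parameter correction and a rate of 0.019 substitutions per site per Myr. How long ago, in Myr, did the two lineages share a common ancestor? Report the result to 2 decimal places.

Under the Kimura two-parameter model, d = −½ ln(1 − 2P − Q) − ¼ ln(1 − 2Q).
1 − 2P − Q = 0.335, giving −½ ln(0.335) = 0.546812.
1 − 2Q = 0.938, giving −¼ ln(0.938) = 0.016001.
d = 0.546812 + 0.016001 = 0.562813.
Under a molecular clock d = 2μt, so t = d/(2μ) = 0.562813 / (2 × 0.019) = 14.81 Myr.

14.81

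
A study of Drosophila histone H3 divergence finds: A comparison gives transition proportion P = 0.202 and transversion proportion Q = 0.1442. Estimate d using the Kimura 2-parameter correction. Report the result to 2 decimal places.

Under the Kimura two-parameter model, d = −½ ln(1 − 2P − Q) − ¼ ln(1 − 2Q).
1 − 2P − Q = 0.4518, giving −½ ln(0.4518) = 0.397258.
1 − 2Q = 0.7116, giving −¼ ln(0.7116) = 0.085060.
d = 0.397258 + 0.085060 = 0.482318.

0.48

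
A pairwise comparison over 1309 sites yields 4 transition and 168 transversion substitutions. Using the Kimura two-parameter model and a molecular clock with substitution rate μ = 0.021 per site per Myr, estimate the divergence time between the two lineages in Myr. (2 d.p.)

P = 4/1309 ≈ 0.003056 and Q = 168/1309 ≈ 0.128342.
Under the Kimura two-parameter model, d = −½ ln(1 − 2P − Q) − ¼ ln(1 − 2Q).
1 − 2P − Q = 0.865546, giving −½ ln(0.865546) = 0.072197.
1 − 2Q = 0.743316, giving −¼ ln(0.743316) = 0.074159.
d = 0.072197 + 0.074159 = 0.146356.
Under a molecular clock d = 2μt, so t = d/(2μ) = 0.146356 / (2 × 0.021) = 3.48 Myr.

3.48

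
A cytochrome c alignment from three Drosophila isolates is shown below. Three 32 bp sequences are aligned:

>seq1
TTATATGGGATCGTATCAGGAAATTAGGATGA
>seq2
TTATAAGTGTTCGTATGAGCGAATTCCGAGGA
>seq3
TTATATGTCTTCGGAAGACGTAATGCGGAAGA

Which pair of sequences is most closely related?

seq1 and seq2

seq1–seq2: 9/32 differ, p = 0.281, d = 0.353.
seq1–seq3: 11/32 differ, p = 0.344, d = 0.460.
seq2–seq3: 10/32 differ, p = 0.313, d = 0.404.
The smallest distance is between seq1 and seq2.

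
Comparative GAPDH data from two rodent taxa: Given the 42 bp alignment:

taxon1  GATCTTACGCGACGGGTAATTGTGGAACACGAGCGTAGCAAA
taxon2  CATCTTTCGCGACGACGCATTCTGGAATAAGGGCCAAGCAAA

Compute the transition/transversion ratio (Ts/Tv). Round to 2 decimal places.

Transitions are A↔G and C↔T; transversions are all other mismatches.
Transitions: 3. Transversions: 9.
R = 3/9 = 0.333333… ≈ 0.33 (to 2 d.p.).

0.33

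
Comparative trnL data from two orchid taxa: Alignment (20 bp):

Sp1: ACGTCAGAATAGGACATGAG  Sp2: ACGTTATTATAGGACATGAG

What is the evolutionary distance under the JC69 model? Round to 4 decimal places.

0.1674

The sequences differ at 3 of 20 sites (5, 7, 8), so p = 3/20 = 0.15.
d = −(3/4) ln(1 − 4p/3) = −0.75 ln(1 − 0.2) = −0.75 ln(0.8)
  = −0.75 × (-0.223144) = 0.167358 substitutions/site.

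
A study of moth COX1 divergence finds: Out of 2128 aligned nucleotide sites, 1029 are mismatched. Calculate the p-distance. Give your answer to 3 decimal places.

p = 1029/2128 = 0.483552… ≈ 0.484 (to 3 d.p.).

0.484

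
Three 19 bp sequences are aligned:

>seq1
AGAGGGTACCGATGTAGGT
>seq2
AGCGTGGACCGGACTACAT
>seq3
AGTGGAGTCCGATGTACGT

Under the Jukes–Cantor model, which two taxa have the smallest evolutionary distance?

seq1–seq2: 8/19 differ, p = 0.421, d = 0.618.
seq1–seq3: 5/19 differ, p = 0.263, d = 0.324.
seq2–seq3: 8/19 differ, p = 0.421, d = 0.618.
The smallest distance is between seq1 and seq3.

seq1 and seq3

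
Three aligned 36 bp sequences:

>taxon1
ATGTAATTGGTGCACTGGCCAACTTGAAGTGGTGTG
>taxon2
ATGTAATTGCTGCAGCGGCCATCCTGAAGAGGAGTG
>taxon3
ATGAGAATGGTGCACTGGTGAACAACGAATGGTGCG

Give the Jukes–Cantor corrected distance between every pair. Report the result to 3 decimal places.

taxon1–taxon2: 7/36 sites differ → p ≈ 0.194444, d = −0.75 ln(1 − 0.259259) = 0.225078 ≈ 0.225.
taxon1–taxon3: 11/36 sites differ → p ≈ 0.305556, d = −0.75 ln(1 − 0.407408) = 0.392437 ≈ 0.392.
taxon2–taxon3: 17/36 sites differ → p ≈ 0.472222, d = −0.75 ln(1 − 0.629629) = 0.744938 ≈ 0.745.

d(taxon1,taxon2) = 0.225, d(taxon1,taxon3) = 0.392, d(taxon2,taxon3) = 0.745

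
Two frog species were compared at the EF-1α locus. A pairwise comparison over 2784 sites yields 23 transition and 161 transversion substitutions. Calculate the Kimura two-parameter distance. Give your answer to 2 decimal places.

P = 23/2784 ≈ 0.008261 and Q = 161/2784 ≈ 0.05783.
Under the Kimura two-parameter model, d = −½ ln(1 − 2P − Q) − ¼ ln(1 − 2Q).
1 − 2P − Q = 0.925648, giving −½ ln(0.925648) = 0.038631.
1 − 2Q = 0.88434, giving −¼ ln(0.88434) = 0.030728.
d = 0.038631 + 0.030728 = 0.069359.

0.07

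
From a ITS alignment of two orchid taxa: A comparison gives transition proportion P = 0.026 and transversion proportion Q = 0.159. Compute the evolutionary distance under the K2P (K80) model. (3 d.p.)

0.214

Under the Kimura two-parameter model, d = −½ ln(1 − 2P − Q) − ¼ ln(1 − 2Q).
1 − 2P − Q = 0.789, giving −½ ln(0.789) = 0.118494.
1 − 2Q = 0.682, giving −¼ ln(0.682) = 0.095681.
d = 0.118494 + 0.095681 = 0.214175.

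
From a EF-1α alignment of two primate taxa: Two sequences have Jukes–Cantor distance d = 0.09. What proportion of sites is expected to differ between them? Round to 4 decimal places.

0.0848

p = (3/4)(1 − e^(−4d/3)) = 0.75 × (1 − e^(-0.12)) = 0.75 × (1 − 0.886920) = 0.084810.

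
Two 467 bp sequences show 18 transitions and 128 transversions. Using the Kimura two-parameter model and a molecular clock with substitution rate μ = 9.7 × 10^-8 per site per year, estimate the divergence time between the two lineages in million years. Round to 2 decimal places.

2.14

P = 18/467 ≈ 0.038544 and Q = 128/467 ≈ 0.27409.
Under the Kimura two-parameter model, d = −½ ln(1 − 2P − Q) − ¼ ln(1 − 2Q).
1 − 2P − Q = 0.648822, giving −½ ln(0.648822) = 0.216298.
1 − 2Q = 0.45182, giving −¼ ln(0.45182) = 0.198618.
d = 0.216298 + 0.198618 = 0.414916.
Under a molecular clock d = 2μt, so t = d/(2μ) = 0.414916 / (2 × 9.7 × 10^-8) = 2.14 million years.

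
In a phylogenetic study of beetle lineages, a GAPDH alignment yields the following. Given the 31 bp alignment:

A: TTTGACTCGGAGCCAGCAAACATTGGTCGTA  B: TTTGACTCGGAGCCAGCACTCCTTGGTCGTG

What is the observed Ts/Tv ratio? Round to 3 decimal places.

0.333

Transitions are A↔G and C↔T; transversions are all other mismatches.
Transitions: 1. Transversions: 3.
R = 1/3 = 0.333333… ≈ 0.333 (to 3 d.p.).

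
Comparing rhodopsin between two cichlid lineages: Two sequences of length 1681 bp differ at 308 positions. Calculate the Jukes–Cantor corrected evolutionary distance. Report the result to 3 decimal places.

p = 308/1681 ≈ 0.183224.
d = −(3/4) ln(1 − 4p/3) = −0.75 ln(1 − 0.244299) = −0.75 ln(0.755701)
  = −0.75 × (-0.280109) = 0.210082 substitutions/site.

0.210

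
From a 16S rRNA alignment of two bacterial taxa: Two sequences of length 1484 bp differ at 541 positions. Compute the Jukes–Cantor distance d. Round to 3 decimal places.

0.499

p = 541/1484 ≈ 0.364555.
d = −(3/4) ln(1 − 4p/3) = −0.75 ln(1 − 0.486073) = −0.75 ln(0.513927)
  = −0.75 × (-0.665674) = 0.499256 substitutions/site.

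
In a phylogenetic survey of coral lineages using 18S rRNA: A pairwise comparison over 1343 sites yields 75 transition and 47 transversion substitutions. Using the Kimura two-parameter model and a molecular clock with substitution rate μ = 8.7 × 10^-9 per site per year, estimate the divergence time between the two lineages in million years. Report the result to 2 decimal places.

5.60

P = 75/1343 ≈ 0.055845 and Q = 47/1343 ≈ 0.034996.
Under the Kimura two-parameter model, d = −½ ln(1 − 2P − Q) − ¼ ln(1 − 2Q).
1 − 2P − Q = 0.853314, giving −½ ln(0.853314) = 0.079314.
1 − 2Q = 0.930008, giving −¼ ln(0.930008) = 0.018141.
d = 0.079314 + 0.018141 = 0.097455.
Under a molecular clock d = 2μt, so t = d/(2μ) = 0.097455 / (2 × 8.7 × 10^-9) = 5.60 million years.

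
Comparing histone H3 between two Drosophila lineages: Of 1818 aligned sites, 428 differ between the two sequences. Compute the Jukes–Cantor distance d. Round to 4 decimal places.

0.2825

p = 428/1818 ≈ 0.235424.
d = −(3/4) ln(1 − 4p/3) = −0.75 ln(1 − 0.313899) = −0.75 ln(0.686101)
  = −0.75 × (-0.376730) = 0.282548 substitutions/site.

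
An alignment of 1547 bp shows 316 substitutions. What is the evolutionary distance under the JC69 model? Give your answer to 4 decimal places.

0.2385

p = 316/1547 ≈ 0.204266.
d = −(3/4) ln(1 − 4p/3) = −0.75 ln(1 − 0.272355) = −0.75 ln(0.727645)
  = −0.75 × (-0.317942) = 0.238457 substitutions/site.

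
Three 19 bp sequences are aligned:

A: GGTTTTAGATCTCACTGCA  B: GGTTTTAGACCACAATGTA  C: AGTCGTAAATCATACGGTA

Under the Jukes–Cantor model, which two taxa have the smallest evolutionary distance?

A and B

A–B: 4/19 differ, p = 0.211, d = 0.247.
A–C: 8/19 differ, p = 0.421, d = 0.618.
B–C: 8/19 differ, p = 0.421, d = 0.618.
The smallest distance is between A and B.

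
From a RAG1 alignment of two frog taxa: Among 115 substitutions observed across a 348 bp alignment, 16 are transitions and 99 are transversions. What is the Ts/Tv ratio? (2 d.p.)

R = 16/99 = 0.161616… ≈ 0.16 (to 2 d.p.).

0.16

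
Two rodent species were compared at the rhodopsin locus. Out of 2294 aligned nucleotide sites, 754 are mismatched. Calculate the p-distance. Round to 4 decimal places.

p = 754/2294 = 0.328683… ≈ 0.3287 (to 4 d.p.).

0.3287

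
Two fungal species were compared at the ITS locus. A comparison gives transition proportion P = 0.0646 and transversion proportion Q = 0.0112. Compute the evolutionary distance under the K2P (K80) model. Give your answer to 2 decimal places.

Under the Kimura two-parameter model, d = −½ ln(1 − 2P − Q) − ¼ ln(1 − 2Q).
1 − 2P − Q = 0.8596, giving −½ ln(0.8596) = 0.075644.
1 − 2Q = 0.9776, giving −¼ ln(0.9776) = 0.005664.
d = 0.075644 + 0.005664 = 0.081308.

0.08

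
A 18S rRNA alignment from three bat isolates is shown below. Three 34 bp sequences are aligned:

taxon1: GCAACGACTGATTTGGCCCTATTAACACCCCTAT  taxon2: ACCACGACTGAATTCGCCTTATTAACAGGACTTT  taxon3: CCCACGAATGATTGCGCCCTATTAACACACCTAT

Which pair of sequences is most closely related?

taxon1 and taxon3

taxon1–taxon2: 9/34 differ, p = 0.265, d = 0.326.
taxon1–taxon3: 6/34 differ, p = 0.176, d = 0.201.
taxon2–taxon3: 9/34 differ, p = 0.265, d = 0.326.
The smallest distance is between taxon1 and taxon3.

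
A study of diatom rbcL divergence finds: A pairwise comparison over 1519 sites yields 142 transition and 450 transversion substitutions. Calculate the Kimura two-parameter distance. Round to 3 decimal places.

P = 142/1519 ≈ 0.093483 and Q = 450/1519 ≈ 0.296248.
Under the Kimura two-parameter model, d = −½ ln(1 − 2P − Q) − ¼ ln(1 − 2Q).
1 − 2P − Q = 0.516786, giving −½ ln(0.516786) = 0.330063.
1 − 2Q = 0.407504, giving −¼ ln(0.407504) = 0.224426.
d = 0.330063 + 0.224426 = 0.554489.

0.554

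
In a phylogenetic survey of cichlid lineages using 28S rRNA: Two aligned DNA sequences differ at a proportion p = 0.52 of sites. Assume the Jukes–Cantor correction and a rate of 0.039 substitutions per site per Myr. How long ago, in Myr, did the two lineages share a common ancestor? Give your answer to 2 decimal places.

11.37

d = −(3/4) ln(1 − 4p/3) = −0.75 ln(1 − 0.693333) = −0.75 ln(0.306667)
  = −0.75 × (-1.181993) = 0.886495 substitutions/site.
Under a molecular clock d = 2μt, so t = d/(2μ) = 0.886495 / (2 × 0.039) = 11.37 Myr.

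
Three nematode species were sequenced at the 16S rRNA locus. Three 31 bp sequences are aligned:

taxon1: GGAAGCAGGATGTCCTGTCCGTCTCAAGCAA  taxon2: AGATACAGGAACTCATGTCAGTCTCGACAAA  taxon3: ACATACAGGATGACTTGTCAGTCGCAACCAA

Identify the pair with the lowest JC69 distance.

taxon1–taxon2: 10/31 differ, p = 0.323, d = 0.422.
taxon1–taxon3: 9/31 differ, p = 0.290, d = 0.367.
taxon2–taxon3: 8/31 differ, p = 0.258, d = 0.316.
The smallest distance is between taxon2 and taxon3.

taxon2 and taxon3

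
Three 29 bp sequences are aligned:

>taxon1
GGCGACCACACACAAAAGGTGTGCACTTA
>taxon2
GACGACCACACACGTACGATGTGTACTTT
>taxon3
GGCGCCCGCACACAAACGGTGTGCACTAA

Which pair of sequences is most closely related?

taxon1–taxon2: 7/29 differ, p = 0.241, d = 0.291.
taxon1–taxon3: 4/29 differ, p = 0.138, d = 0.152.
taxon2–taxon3: 9/29 differ, p = 0.310, d = 0.401.
The smallest distance is between taxon1 and taxon3.

taxon1 and taxon3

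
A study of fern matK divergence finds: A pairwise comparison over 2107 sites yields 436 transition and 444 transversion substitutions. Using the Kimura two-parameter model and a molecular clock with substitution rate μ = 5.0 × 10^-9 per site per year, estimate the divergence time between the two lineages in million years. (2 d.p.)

P = 436/2107 ≈ 0.206929 and Q = 444/2107 ≈ 0.210726.
Under the Kimura two-parameter model, d = −½ ln(1 − 2P − Q) − ¼ ln(1 − 2Q).
1 − 2P − Q = 0.375416, giving −½ ln(0.375416) = 0.489860.
1 − 2Q = 0.578548, giving −¼ ln(0.578548) = 0.136808.
d = 0.489860 + 0.136808 = 0.626668.
Under a molecular clock d = 2μt, so t = d/(2μ) = 0.626668 / (2 × 5.0 × 10^-9) = 62.67 million years.

62.67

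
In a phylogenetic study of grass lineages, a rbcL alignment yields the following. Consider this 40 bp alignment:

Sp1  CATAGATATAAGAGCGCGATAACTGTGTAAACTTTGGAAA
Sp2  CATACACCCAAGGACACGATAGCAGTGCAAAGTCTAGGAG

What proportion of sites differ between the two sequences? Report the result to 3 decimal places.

0.375

The sequences differ at 15 of 40 positions.
p = 15/40 = 0.375.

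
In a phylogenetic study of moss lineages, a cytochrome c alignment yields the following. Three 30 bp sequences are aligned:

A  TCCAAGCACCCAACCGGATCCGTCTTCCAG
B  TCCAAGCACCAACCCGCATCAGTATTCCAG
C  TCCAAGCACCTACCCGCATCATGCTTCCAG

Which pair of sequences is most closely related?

B and C

A–B: 5/30 differ, p = 0.167, d = 0.188.
A–C: 6/30 differ, p = 0.200, d = 0.233.
B–C: 4/30 differ, p = 0.133, d = 0.147.
The smallest distance is between B and C.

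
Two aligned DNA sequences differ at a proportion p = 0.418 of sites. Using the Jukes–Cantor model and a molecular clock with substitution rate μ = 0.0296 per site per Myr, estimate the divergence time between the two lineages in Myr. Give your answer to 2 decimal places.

d = −(3/4) ln(1 − 4p/3) = −0.75 ln(1 − 0.557333) = −0.75 ln(0.442667)
  = −0.75 × (-0.814937) = 0.611203 substitutions/site.
Under a molecular clock d = 2μt, so t = d/(2μ) = 0.611203 / (2 × 0.0296) = 10.32 Myr.

10.32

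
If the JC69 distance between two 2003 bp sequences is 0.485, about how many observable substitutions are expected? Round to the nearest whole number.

715

Invert JC69: p = (3/4)(1 − e^(−4d/3)) = 0.75 × (1 − e^(-0.646667)) = 0.75 × (1 − 0.523789) = 0.357158.
Expected differing sites = pL ≈ 0.357158 × 2003 = 715.387474 ≈ 715.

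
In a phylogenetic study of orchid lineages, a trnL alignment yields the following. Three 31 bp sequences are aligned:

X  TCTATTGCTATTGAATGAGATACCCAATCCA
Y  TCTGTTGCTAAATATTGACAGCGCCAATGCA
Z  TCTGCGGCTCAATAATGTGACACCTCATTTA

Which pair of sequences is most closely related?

X and Y

X–Y: 10/31 differ, p = 0.323, d = 0.422.
X–Z: 13/31 differ, p = 0.419, d = 0.614.
Y–Z: 13/31 differ, p = 0.419, d = 0.614.
The smallest distance is between X and Y.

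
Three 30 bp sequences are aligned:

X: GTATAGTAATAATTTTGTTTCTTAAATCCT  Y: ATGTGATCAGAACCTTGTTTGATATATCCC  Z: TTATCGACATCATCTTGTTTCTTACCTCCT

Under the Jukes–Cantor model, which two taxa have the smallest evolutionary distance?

X and Z

X–Y: 12/30 differ, p = 0.400, d = 0.572.
X–Z: 8/30 differ, p = 0.267, d = 0.330.
Y–Z: 13/30 differ, p = 0.433, d = 0.647.
The smallest distance is between X and Z.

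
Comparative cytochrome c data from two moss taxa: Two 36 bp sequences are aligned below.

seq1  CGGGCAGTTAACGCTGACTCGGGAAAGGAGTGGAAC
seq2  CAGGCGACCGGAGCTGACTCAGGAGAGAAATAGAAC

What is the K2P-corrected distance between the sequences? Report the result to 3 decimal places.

0.607

Of 36 sites, 12 differences are transitions and 1 are transversions, so P = 12/36 ≈ 0.333333 and Q = 1/36 ≈ 0.027778.
Under the Kimura two-parameter model, d = −½ ln(1 − 2P − Q) − ¼ ln(1 − 2Q).
1 − 2P − Q = 0.305556, giving −½ ln(0.305556) = 0.592811.
1 − 2Q = 0.944444, giving −¼ ln(0.944444) = 0.014290.
d = 0.592811 + 0.014290 = 0.607101.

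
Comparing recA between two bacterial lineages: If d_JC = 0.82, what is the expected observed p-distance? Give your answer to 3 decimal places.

p = (3/4)(1 − e^(−4d/3)) = 0.75 × (1 − e^(-1.093333)) = 0.75 × (1 − 0.335098) = 0.498677.

0.499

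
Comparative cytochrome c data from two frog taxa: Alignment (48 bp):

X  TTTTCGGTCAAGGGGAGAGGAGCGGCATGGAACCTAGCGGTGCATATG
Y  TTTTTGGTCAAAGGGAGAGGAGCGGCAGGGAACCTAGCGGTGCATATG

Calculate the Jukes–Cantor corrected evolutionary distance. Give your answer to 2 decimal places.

0.07

The sequences differ at 3 of 48 sites (5, 12, 28), so p = 3/48 = 0.0625.
d = −(3/4) ln(1 − 4p/3) = −0.75 ln(1 − 0.083333) = −0.75 ln(0.916667)
  = −0.75 × (-0.087011) = 0.065258 substitutions/site.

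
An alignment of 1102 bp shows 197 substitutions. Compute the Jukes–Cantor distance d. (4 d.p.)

p = 197/1102 ≈ 0.178766.
d = −(3/4) ln(1 − 4p/3) = −0.75 ln(1 − 0.238355) = −0.75 ln(0.761645)
  = −0.75 × (-0.272275) = 0.204206 substitutions/site.

0.2042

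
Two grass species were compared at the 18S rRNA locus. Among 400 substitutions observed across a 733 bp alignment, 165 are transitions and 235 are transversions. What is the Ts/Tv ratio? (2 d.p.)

R = 165/235 = 0.702127… ≈ 0.70 (to 2 d.p.).

0.70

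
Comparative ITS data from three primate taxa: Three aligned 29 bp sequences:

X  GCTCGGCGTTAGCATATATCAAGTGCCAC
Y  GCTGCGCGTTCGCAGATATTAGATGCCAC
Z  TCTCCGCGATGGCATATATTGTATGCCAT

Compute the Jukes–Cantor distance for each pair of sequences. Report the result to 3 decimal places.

d(X,Y) = 0.291, d(X,Z) = 0.401, d(Y,Z) = 0.344

X–Y: 7/29 sites differ → p ≈ 0.241379, d = −0.75 ln(1 − 0.321839) = 0.291278 ≈ 0.291.
X–Z: 9/29 sites differ → p ≈ 0.310345, d = −0.75 ln(1 − 0.413793) = 0.400562 ≈ 0.401.
Y–Z: 8/29 sites differ → p ≈ 0.275862, d = −0.75 ln(1 − 0.367816) = 0.343931 ≈ 0.344.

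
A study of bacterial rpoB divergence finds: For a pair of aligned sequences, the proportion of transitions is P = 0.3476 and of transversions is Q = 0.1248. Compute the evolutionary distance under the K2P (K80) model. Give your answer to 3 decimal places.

0.929

Under the Kimura two-parameter model, d = −½ ln(1 − 2P − Q) − ¼ ln(1 − 2Q).
1 − 2P − Q = 0.18, giving −½ ln(0.18) = 0.857399.
1 − 2Q = 0.7504, giving −¼ ln(0.7504) = 0.071787.
d = 0.857399 + 0.071787 = 0.929186.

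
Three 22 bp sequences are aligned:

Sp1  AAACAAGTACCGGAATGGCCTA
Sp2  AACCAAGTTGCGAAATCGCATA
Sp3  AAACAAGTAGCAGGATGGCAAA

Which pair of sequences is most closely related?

Sp1 and Sp3

Sp1–Sp2: 6/22 differ, p = 0.273, d = 0.339.
Sp1–Sp3: 5/22 differ, p = 0.227, d = 0.271.
Sp2–Sp3: 7/22 differ, p = 0.318, d = 0.414.
The smallest distance is between Sp1 and Sp3.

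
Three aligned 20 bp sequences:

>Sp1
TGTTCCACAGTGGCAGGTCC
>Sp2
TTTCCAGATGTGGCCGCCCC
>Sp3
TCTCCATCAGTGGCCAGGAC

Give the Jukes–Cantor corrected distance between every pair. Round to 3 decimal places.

Sp1–Sp2: 9/20 sites differ → p = 0.45, d = −0.75 ln(1 − 0.6) = 0.687218 ≈ 0.687.
Sp1–Sp3: 8/20 sites differ → p = 0.4, d = −0.75 ln(1 − 0.533333) = 0.571605 ≈ 0.572.
Sp2–Sp3: 8/20 sites differ → p = 0.4, d = −0.75 ln(1 − 0.533333) = 0.571605 ≈ 0.572.

d(Sp1,Sp2) = 0.687, d(Sp1,Sp3) = 0.572, d(Sp2,Sp3) = 0.572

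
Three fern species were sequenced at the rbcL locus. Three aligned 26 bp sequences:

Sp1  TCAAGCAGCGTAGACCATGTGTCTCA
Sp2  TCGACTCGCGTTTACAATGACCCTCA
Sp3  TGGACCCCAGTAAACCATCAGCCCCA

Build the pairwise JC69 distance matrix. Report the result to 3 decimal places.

Sp1–Sp2: 10/26 sites differ → p ≈ 0.384615, d = −0.75 ln(1 − 0.51282) = 0.539341 ≈ 0.539.
Sp1–Sp3: 11/26 sites differ → p ≈ 0.423077, d = −0.75 ln(1 − 0.564103) = 0.622762 ≈ 0.623.
Sp2–Sp3: 10/26 sites differ → p ≈ 0.384615, d = −0.75 ln(1 − 0.51282) = 0.539341 ≈ 0.539.

d(Sp1,Sp2) = 0.539, d(Sp1,Sp3) = 0.623, d(Sp2,Sp3) = 0.539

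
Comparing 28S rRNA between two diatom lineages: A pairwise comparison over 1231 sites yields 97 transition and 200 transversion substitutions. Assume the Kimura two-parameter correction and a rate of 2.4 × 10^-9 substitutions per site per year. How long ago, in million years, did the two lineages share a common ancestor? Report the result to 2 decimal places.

60.65

P = 97/1231 ≈ 0.078798 and Q = 200/1231 ≈ 0.16247.
Under the Kimura two-parameter model, d = −½ ln(1 − 2P − Q) − ¼ ln(1 − 2Q).
1 − 2P − Q = 0.679934, giving −½ ln(0.679934) = 0.192880.
1 − 2Q = 0.67506, giving −¼ ln(0.67506) = 0.098238.
d = 0.192880 + 0.098238 = 0.291118.
Under a molecular clock d = 2μt, so t = d/(2μ) = 0.291118 / (2 × 2.4 × 10^-9) = 60.65 million years.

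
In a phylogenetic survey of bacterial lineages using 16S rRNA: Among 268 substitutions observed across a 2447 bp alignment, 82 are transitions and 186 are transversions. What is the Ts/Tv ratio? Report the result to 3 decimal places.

R = 82/186 = 0.440860… ≈ 0.441 (to 3 d.p.).

0.441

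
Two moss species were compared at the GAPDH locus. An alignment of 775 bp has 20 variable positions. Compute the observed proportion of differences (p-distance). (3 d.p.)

p = 20/775 = 0.025806… ≈ 0.026 (to 3 d.p.).

0.026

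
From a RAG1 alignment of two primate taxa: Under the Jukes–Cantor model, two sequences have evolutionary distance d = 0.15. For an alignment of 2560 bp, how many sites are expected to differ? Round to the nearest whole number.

348

Invert JC69: p = (3/4)(1 − e^(−4d/3)) = 0.75 × (1 − e^(-0.2)) = 0.75 × (1 − 0.818731) = 0.135952.
Expected differing sites = pL ≈ 0.135952 × 2560 = 348.03712 ≈ 348.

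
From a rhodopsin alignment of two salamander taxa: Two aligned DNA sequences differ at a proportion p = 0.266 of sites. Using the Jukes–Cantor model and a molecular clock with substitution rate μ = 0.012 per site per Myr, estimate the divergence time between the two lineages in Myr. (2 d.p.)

13.69

d = −(3/4) ln(1 − 4p/3) = −0.75 ln(1 − 0.354667) = −0.75 ln(0.645333)
  = −0.75 × (-0.437989) = 0.328492 substitutions/site.
Under a molecular clock d = 2μt, so t = d/(2μ) = 0.328492 / (2 × 0.012) = 13.69 Myr.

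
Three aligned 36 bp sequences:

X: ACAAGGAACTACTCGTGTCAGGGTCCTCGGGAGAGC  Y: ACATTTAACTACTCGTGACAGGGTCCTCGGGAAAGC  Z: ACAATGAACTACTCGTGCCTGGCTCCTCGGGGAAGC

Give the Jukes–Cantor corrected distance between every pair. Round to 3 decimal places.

X–Y: 5/36 sites differ → p ≈ 0.138889, d = −0.75 ln(1 − 0.185185) = 0.153596 ≈ 0.154.
X–Z: 6/36 sites differ → p ≈ 0.166667, d = −0.75 ln(1 − 0.222223) = 0.188487 ≈ 0.188.
Y–Z: 6/36 sites differ → p ≈ 0.166667, d = −0.75 ln(1 − 0.222223) = 0.188487 ≈ 0.188.

d(X,Y) = 0.154, d(X,Z) = 0.188, d(Y,Z) = 0.188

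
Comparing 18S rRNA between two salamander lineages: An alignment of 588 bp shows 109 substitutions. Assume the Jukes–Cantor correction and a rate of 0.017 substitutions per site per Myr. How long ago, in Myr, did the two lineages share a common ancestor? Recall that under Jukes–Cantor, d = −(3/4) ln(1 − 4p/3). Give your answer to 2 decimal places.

6.26

p = 109/588 ≈ 0.185374.
d = −(3/4) ln(1 − 4p/3) = −0.75 ln(1 − 0.247165) = −0.75 ln(0.752835)
  = −0.75 × (-0.283909) = 0.212932 substitutions/site.
Under a molecular clock d = 2μt, so t = d/(2μ) = 0.212932 / (2 × 0.017) = 6.26 Myr.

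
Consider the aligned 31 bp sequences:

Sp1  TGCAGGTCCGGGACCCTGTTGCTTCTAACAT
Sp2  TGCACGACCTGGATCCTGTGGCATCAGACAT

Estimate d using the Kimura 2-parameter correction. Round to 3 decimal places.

0.317

Of 31 sites, 2 differences are transitions and 6 are transversions, so P = 2/31 ≈ 0.064516 and Q = 6/31 ≈ 0.193548.
Under the Kimura two-parameter model, d = −½ ln(1 − 2P − Q) − ¼ ln(1 − 2Q).
1 − 2P − Q = 0.67742, giving −½ ln(0.67742) = 0.194732.
1 − 2Q = 0.612904, giving −¼ ln(0.612904) = 0.122387.
d = 0.194732 + 0.122387 = 0.317119.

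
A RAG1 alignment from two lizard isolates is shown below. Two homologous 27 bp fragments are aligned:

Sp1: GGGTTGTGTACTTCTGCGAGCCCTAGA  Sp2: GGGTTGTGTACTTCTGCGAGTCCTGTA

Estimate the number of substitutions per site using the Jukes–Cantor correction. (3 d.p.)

The sequences differ at 3 of 27 sites (21, 25, 26), so p = 3/27 ≈ 0.111111.
d = −(3/4) ln(1 − 4p/3) = −0.75 ln(1 − 0.148148) = −0.75 ln(0.851852)
  = −0.75 × (-0.160342) = 0.120257 substitutions/site.

0.120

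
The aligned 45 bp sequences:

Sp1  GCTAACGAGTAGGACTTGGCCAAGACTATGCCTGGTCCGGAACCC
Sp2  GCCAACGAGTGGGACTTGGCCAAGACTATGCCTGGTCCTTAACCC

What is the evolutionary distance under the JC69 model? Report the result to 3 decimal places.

0.095

The sequences differ at 4 of 45 sites (3, 11, 39, 40), so p = 4/45 ≈ 0.088889.
d = −(3/4) ln(1 − 4p/3) = −0.75 ln(1 − 0.118519) = −0.75 ln(0.881481)
  = −0.75 × (-0.126152) = 0.094614 substitutions/site.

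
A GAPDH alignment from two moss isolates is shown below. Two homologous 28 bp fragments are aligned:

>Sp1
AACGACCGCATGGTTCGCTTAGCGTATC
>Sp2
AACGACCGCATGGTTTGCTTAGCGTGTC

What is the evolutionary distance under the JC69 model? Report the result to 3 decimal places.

0.075

The sequences differ at 2 of 28 sites (16, 26), so p = 2/28 ≈ 0.071429.
d = −(3/4) ln(1 − 4p/3) = −0.75 ln(1 − 0.095239) = −0.75 ln(0.904761)
  = −0.75 × (-0.100084) = 0.075063 substitutions/site.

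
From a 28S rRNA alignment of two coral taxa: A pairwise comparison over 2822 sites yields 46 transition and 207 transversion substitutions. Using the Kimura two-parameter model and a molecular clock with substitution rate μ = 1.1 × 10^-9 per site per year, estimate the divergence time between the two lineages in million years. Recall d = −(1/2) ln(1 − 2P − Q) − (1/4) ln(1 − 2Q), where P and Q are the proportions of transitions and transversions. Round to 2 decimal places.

43.48

P = 46/2822 ≈ 0.0163 and Q = 207/2822 ≈ 0.073352.
Under the Kimura two-parameter model, d = −½ ln(1 − 2P − Q) − ¼ ln(1 − 2Q).
1 − 2P − Q = 0.894048, giving −½ ln(0.894048) = 0.055998.
1 − 2Q = 0.853296, giving −¼ ln(0.853296) = 0.039662.
d = 0.055998 + 0.039662 = 0.095660.
Under a molecular clock d = 2μt, so t = d/(2μ) = 0.095660 / (2 × 1.1 × 10^-9) = 43.48 million years.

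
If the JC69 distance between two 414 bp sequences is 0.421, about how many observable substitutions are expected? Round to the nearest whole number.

133

Invert JC69: p = (3/4)(1 − e^(−4d/3)) = 0.75 × (1 − e^(-0.561333)) = 0.75 × (1 − 0.570448) = 0.322164.
Expected differing sites = pL ≈ 0.322164 × 414 = 133.375896 ≈ 133.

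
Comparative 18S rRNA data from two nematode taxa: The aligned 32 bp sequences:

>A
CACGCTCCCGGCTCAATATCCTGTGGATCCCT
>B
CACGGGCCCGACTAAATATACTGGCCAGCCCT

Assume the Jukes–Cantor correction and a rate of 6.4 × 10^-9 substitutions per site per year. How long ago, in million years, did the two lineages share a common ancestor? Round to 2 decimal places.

27.54

The sequences differ at 9 of 32 sites (5, 6, 11, 14, 20, 24, 25, 26, 28), so p = 9/32 = 0.28125.
d = −(3/4) ln(1 − 4p/3) = −0.75 ln(1 − 0.375) = −0.75 ln(0.625)
  = −0.75 × (-0.470004) = 0.352503 substitutions/site.
Under a molecular clock d = 2μt, so t = d/(2μ) = 0.352503 / (2 × 6.4 × 10^-9) = 27.54 million years.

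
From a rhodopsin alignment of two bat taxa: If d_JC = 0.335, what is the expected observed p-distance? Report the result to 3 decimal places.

p = (3/4)(1 − e^(−4d/3)) = 0.75 × (1 − e^(-0.446667)) = 0.75 × (1 − 0.639757) = 0.270182.

0.270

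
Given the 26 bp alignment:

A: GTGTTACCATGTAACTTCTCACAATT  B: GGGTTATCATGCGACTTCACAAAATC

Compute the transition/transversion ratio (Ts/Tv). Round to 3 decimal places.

1.333

Transitions are A↔G and C↔T; transversions are all other mismatches.
Transitions: 4. Transversions: 3.
R = 4/3 = 1.333333… ≈ 1.333 (to 3 d.p.).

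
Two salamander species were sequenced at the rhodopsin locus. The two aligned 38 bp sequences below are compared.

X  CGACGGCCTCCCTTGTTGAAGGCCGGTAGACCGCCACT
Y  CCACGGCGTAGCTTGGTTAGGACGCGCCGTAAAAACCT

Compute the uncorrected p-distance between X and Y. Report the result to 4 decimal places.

The sequences differ at 19 of 38 positions.
p = 19/38 = 0.5000.

0.5000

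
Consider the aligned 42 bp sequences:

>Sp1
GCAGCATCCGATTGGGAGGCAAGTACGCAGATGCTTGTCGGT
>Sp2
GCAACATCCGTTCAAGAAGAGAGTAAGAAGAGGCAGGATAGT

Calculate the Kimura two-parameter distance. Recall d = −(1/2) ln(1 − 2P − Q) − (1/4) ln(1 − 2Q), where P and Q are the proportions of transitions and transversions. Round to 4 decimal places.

Of 42 sites, 8 differences are transitions and 8 are transversions, so P = 8/42 ≈ 0.190476 and Q = 8/42 ≈ 0.190476.
Under the Kimura two-parameter model, d = −½ ln(1 − 2P − Q) − ¼ ln(1 − 2Q).
1 − 2P − Q = 0.428572, giving −½ ln(0.428572) = 0.423648.
1 − 2Q = 0.619048, giving −¼ ln(0.619048) = 0.119893.
d = 0.423648 + 0.119893 = 0.543541.

0.5435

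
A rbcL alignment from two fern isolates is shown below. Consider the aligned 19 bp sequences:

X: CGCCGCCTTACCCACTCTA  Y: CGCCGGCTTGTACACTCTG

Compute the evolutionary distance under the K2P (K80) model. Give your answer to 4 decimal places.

0.3324

Of 19 sites, 3 differences are transitions and 2 are transversions, so P = 3/19 ≈ 0.157895 and Q = 2/19 ≈ 0.105263.
Under the Kimura two-parameter model, d = −½ ln(1 − 2P − Q) − ¼ ln(1 − 2Q).
1 − 2P − Q = 0.578947, giving −½ ln(0.578947) = 0.273272.
1 − 2Q = 0.789474, giving −¼ ln(0.789474) = 0.059097.
d = 0.273272 + 0.059097 = 0.332369.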